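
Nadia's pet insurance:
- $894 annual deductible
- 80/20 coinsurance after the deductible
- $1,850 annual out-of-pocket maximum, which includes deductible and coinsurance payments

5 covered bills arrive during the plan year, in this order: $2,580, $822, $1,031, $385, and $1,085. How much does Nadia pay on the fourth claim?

Claim 1 — $2,580: $894 to deductible, leaving $1,686; 20% of $1,686 = $337.20. Owner pays $1,231.20; OOP now $1,231.20.
Claim 2 — $822: deductible already satisfied, so owner's share is 20% × $822 = $164.40. Owner pays $164.40; OOP now $1,395.60.
Claim 3 — $1,031: deductible already satisfied, so owner's share is 20% × $1,031 = $206.20. Owner pays $206.20; OOP now $1,601.80.
Claim 4 — $385: deductible met; 20% of $385 = $77. Cost to owner: $77. OOP to date $1,678.80.

$77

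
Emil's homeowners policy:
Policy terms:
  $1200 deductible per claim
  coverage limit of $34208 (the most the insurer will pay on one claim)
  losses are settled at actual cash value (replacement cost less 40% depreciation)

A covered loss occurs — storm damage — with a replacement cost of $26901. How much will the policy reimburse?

$14940.60

At 40% depreciation, ACV = $26901 − $10760.40 = $16140.60.
Less the $1200 deductible: $16140.60 − $1200 = $14940.60.
That's under the $34208 cap, so the insurer reimburses the full $14940.60.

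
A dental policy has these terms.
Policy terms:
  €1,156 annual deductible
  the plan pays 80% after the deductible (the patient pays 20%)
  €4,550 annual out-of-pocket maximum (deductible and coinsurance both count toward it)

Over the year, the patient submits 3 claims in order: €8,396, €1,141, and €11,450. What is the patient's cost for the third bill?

Bill 1, €8,396: deductible takes €1,156, €7,240 remains; 20% of €7,240 = €1,448. Cost to patient: €2,604. OOP to date €2,604.
Bill 2, €1,141: deductible met; 20% of €1,141 = €228.20. Cost to patient: €228.20. OOP to date €2,832.20.
Bill 3, €11,450: 20% coinsurance on €11,450 = €2,290. OOP would hit €5,122.20 > €4,550, so the cap limits the patient to €4,550 − €2,832.20 = €1,717.80.

€1,717.80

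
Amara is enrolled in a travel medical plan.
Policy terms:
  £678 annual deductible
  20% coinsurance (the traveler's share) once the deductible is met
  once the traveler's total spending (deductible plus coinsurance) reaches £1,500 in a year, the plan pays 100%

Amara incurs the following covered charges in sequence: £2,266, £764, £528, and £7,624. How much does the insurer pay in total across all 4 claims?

#1 (£2,266): deductible takes £678, £1,588 remains; 20% of £1,588 = £317.60. Traveler pays £995.60; OOP now £995.60. Insurer: £2,266 − £995.60 = £1,270.40.
#2 (£764): 20% coinsurance on £764 = £152.80. Traveler pays £152.80; OOP now £1,148.40. Plan pays £764 − £152.80 = £611.20.
#3 (£528): deductible met; 20% of £528 = £105.60. Traveler owes £105.60 (running OOP £1,254). Plan pays £528 − £105.60 = £422.40.
#4 (£7,624): deductible already satisfied, so traveler's share is 20% × £7,624 = £1,524.80. OOP would hit £2,778.80 > £1,500, so the cap limits the traveler to £1,500 − £1,254 = £246. Insurer: £7,624 − £246 = £7,378.
Insurer total: £1,270.40 + £611.20 + £422.40 + £7,378 = £9,682.

£9,682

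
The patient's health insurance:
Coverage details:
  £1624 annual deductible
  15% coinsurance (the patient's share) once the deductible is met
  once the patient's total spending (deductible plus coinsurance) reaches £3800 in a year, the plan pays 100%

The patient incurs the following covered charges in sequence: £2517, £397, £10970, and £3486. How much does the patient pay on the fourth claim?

Claim 1 (£2517): £1624 to deductible, leaving £893; patient's 15% is £133.95. Cost to patient: £1757.95. OOP to date £1757.95.
Claim 2 (£397): deductible already satisfied, so patient's share is 15% × £397 = £59.55. Patient owes £59.55 (running OOP £1817.50).
Claim 3 (£10970): deductible already satisfied, so patient's share is 15% × £10970 = £1645.50. Cost to patient: £1645.50. OOP to date £3463.
Claim 4 (£3486): deductible met; 15% of £3486 = £522.90. That would push OOP to £3985.90, over the £3800 cap, so patient pays £3800 − £3463 = £337.

£337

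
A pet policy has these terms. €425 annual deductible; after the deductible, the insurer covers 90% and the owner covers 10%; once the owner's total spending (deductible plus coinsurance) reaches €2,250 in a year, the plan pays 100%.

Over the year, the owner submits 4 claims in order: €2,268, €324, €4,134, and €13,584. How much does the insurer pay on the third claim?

€3,720.60

Claim 1 (€2,268): deductible takes €425, €1,843 remains; owner's 10% is €184.30. Owner pays €609.30; OOP now €609.30. Plan pays €2,268 − €609.30 = €1,658.70.
Claim 2 (€324): deductible met; 10% of €324 = €32.40. Owner pays €32.40; OOP now €641.70. Insurer: €324 − €32.40 = €291.60.
Claim 3 (€4,134): deductible already satisfied, so owner's share is 10% × €4,134 = €413.40. Cost to owner: €413.40. OOP to date €1,055.10. Plan pays €4,134 − €413.40 = €3,720.60.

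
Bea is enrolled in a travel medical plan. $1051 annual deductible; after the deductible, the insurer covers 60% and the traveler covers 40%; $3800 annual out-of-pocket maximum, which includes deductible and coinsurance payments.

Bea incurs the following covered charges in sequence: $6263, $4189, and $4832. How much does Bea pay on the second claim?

Claim 1 ($6263): $1051 finishes the deductible; $5212 goes to coinsurance; coinsurance $5212 × 40% = $2084.80. Traveler owes $3135.80 (running OOP $3135.80).
Claim 2 ($4189): 40% coinsurance on $4189 = $1675.60. OOP would hit $4811.40 > $3800, so the cap limits the traveler to $3800 − $3135.80 = $664.20.

$664.20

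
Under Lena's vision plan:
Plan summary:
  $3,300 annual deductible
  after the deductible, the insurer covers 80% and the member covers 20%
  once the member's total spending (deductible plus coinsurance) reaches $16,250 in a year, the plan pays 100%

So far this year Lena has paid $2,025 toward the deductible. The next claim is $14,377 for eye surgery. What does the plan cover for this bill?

$2,025 of the $3,300 deductible is already met, leaving $1,275.
After the $1,275 deductible portion, $14,377 − $1,275 = $13,102 is subject to coinsurance.
20% of $13,102 = $2,620.40 falls to the member.
So the member owes $1,275 + $2,620.40 = $3,895.40 before any cap.
Total out-of-pocket so far would be $2,025 + $3,895.40 = $5,920.40, below the $16,250 cap — no reduction.
Insurer pays the balance: $14,377 − $3,895.40 = $10,481.60.

$10,481.60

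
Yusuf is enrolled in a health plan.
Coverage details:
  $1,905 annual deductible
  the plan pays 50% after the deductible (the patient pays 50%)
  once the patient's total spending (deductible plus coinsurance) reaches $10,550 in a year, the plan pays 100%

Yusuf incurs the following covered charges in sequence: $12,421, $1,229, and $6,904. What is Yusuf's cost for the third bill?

$2,772.50

Bill 1, $12,421: $1,905 to deductible, leaving $10,516; patient's 50% is $5,258. Cost to patient: $7,163. OOP to date $7,163.
Bill 2, $1,229: deductible already satisfied, so patient's share is 50% × $1,229 = $614.50. Cost to patient: $614.50. OOP to date $7,777.50.
Bill 3, $6,904: 50% coinsurance on $6,904 = $3,452. That would push OOP to $11,229.50, over the $10,550 cap, so patient pays $10,550 − $7,777.50 = $2,772.50.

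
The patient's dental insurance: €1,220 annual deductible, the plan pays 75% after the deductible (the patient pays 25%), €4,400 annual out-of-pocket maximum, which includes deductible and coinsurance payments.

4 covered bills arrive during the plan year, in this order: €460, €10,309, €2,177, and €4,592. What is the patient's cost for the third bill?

€544.25

Bill 1, €460: entire amount goes to the deductible. Patient pays €460; OOP now €460.
Bill 2, €10,309: €760 finishes the deductible; €9,549 goes to coinsurance; patient's 25% is €2,387.25. Cost to patient: €3,147.25. OOP to date €3,607.25.
Bill 3, €2,177: deductible met; 25% of €2,177 = €544.25. Cost to patient: €544.25. OOP to date €4,151.50.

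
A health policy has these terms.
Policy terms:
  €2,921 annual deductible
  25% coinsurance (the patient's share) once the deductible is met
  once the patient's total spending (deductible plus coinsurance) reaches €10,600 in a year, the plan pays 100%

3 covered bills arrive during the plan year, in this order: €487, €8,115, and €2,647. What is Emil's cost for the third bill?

Claim 1 — €487: fully absorbed by the deductible. Cost to patient: €487. OOP to date €487.
Claim 2 — €8,115: deductible takes €2,434, €5,681 remains; coinsurance €5,681 × 25% = €1,420.25. Cost to patient: €3,854.25. OOP to date €4,341.25.
Claim 3 — €2,647: 25% coinsurance on €2,647 = €661.75. Patient pays €661.75; OOP now €5,003.

€661.75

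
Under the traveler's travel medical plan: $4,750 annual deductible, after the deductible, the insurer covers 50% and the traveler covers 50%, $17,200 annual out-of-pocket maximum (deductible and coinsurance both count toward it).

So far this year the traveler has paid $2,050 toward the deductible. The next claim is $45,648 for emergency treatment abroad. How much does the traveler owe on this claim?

Deductible still to meet: $4,750 − $2,050 = $2,700.
That leaves $45,648 − $2,700 = $42,948 for coinsurance.
Traveler's 50% share of $42,948 is $21,474.
That puts the traveler's cost at $2,700 + $21,474 = $24,174 before any cap.
That would bring total out-of-pocket to $26,224, past the $17,200 cap. The traveler is capped at $17,200 − $2,050 = $15,150 on this claim.

$15,150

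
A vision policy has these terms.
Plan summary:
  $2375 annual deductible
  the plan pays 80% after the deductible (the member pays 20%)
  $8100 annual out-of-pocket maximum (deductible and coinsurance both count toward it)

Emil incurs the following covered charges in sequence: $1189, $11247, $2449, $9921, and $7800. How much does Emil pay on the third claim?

Claim 1 — $1189: fully absorbed by the deductible. Member pays $1189; OOP now $1189.
Claim 2 — $11247: $1186 finishes the deductible; $10061 goes to coinsurance; 20% of $10061 = $2012.20. Member owes $3198.20 (running OOP $4387.20).
Claim 3 — $2449: deductible already satisfied, so member's share is 20% × $2449 = $489.80. Cost to member: $489.80. OOP to date $4877.

$489.80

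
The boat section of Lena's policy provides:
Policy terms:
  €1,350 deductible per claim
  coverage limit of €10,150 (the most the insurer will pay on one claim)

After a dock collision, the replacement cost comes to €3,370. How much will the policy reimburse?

After the deductible, €3,370 − €1,350 = €2,020 remains.
That's under the €10,150 cap, so the insurer reimburses the full €2,020.

€2,020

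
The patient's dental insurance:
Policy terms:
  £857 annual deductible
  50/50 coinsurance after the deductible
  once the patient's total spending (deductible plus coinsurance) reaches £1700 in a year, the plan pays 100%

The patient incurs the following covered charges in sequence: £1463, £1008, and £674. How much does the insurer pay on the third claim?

£638

#1 (£1463): £857 to deductible, leaving £606; 50% of £606 = £303. Patient owes £1160 (running OOP £1160). Insurer: £1463 − £1160 = £303.
#2 (£1008): deductible met; 50% of £1008 = £504. Cost to patient: £504. OOP to date £1664. Insurer: £1008 − £504 = £504.
#3 (£674): 50% coinsurance on £674 = £337. OOP would hit £2001 > £1700, so the cap limits the patient to £1700 − £1664 = £36. Plan pays £674 − £36 = £638.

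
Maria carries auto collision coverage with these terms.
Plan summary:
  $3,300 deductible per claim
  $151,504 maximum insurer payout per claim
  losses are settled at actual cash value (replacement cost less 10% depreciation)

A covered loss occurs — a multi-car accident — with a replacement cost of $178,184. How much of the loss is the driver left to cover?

$26,680

At 10% depreciation, ACV = $178,184 − $17,818.40 = $160,365.60.
Subtract the deductible: $160,365.60 − $3,300 = $157,065.60.
Since $157,065.60 > $151,504, the payout is capped at $151,504.
Out of pocket: $178,184 − $151,504 = $26,680.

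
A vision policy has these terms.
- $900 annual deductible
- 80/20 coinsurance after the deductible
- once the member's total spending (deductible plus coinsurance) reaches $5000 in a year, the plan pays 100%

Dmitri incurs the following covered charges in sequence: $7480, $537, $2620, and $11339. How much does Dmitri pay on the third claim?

Claim 1 — $7480: deductible takes $900, $6580 remains; coinsurance $6580 × 20% = $1316. Member pays $2216; OOP now $2216.
Claim 2 — $537: deductible already satisfied, so member's share is 20% × $537 = $107.40. Member pays $107.40; OOP now $2323.40.
Claim 3 — $2620: deductible met; 20% of $2620 = $524. Member owes $524 (running OOP $2847.40).

$524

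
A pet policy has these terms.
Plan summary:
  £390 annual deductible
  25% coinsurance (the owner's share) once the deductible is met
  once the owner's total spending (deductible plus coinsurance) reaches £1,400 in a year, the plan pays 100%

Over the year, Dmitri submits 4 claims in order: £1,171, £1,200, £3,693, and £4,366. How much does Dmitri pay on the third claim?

Claim 1 (£1,171): £390 to deductible, leaving £781; 25% of £781 = £195.25. Owner pays £585.25; OOP now £585.25.
Claim 2 (£1,200): deductible already satisfied, so owner's share is 25% × £1,200 = £300. Owner pays £300; OOP now £885.25.
Claim 3 (£3,693): 25% coinsurance on £3,693 = £923.25. That would push OOP to £1,808.50, over the £1,400 cap, so owner pays £1,400 − £885.25 = £514.75.

£514.75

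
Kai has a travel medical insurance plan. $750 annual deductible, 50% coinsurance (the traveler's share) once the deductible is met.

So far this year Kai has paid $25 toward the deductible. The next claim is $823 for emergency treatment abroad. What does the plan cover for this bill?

$49

Deductible still to meet: $750 − $25 = $725.
The remaining $98 (= $823 − $725) moves to coinsurance.
50% of $98 = $49 falls to the traveler.
That puts the traveler's cost at $725 + $49 = $774.
The plan picks up $823 − $774 = $49.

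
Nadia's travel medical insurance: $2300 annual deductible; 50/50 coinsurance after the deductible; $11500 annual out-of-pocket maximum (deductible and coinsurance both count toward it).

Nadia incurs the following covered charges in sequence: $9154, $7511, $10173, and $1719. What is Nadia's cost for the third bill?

$2017.50

Bill 1, $9154: $2300 to deductible, leaving $6854; 50% of $6854 = $3427. Traveler pays $5727; OOP now $5727.
Bill 2, $7511: deductible met; 50% of $7511 = $3755.50. Traveler owes $3755.50 (running OOP $9482.50).
Bill 3, $10173: deductible met; 50% of $10173 = $5086.50. OOP would hit $14569 > $11500, so the cap limits the traveler to $11500 − $9482.50 = $2017.50.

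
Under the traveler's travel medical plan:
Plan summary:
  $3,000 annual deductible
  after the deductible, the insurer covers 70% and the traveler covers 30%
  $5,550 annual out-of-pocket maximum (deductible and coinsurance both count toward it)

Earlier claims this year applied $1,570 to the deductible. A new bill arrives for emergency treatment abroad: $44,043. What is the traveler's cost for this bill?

$3,980

$1,570 of the $3,000 deductible is already met, leaving $1,430.
After the $1,430 deductible portion, $44,043 − $1,430 = $42,613 is subject to coinsurance.
Traveler's 30% share of $42,613 is $12,783.90.
Traveler responsibility before any cap: $1,430 + $12,783.90 = $14,213.90.
That would bring total out-of-pocket to $15,783.90, past the $5,550 cap. The traveler is capped at $5,550 − $1,570 = $3,980 on this claim.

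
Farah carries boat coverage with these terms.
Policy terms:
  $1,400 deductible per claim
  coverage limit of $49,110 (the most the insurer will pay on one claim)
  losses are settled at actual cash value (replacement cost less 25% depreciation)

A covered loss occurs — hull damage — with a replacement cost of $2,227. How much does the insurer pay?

$270.25

Depreciate 25%: the covered value is $2,227 × 0.75 = $1,670.25.
Less the $1,400 deductible: $1,670.25 − $1,400 = $270.25.
$270.25 ≤ $49,110, so the limit doesn't bind; insurer pays $270.25.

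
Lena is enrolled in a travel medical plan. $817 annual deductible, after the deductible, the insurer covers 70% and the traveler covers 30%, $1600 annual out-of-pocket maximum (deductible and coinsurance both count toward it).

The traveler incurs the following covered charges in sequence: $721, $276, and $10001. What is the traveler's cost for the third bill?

Bill 1, $721: all of it applies to the deductible. Cost to traveler: $721. OOP to date $721.
Bill 2, $276: $96 to deductible, leaving $180; coinsurance $180 × 30% = $54. Traveler owes $150 (running OOP $871).
Bill 3, $10001: 30% coinsurance on $10001 = $3000.30. Adding that to $871 gives $3871.30, past the $1600 cap; traveler pays only $1600 − $871 = $729.

$729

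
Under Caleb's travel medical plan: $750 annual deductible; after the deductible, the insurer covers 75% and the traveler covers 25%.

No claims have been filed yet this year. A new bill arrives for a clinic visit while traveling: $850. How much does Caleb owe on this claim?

Nothing has been paid toward the $750 deductible, so the first $750 of this charge is applied there.
That leaves $850 − $750 = $100 for coinsurance.
25% of $100 = $25 falls to the traveler.
Traveler responsibility: $750 + $25 = $775.

$775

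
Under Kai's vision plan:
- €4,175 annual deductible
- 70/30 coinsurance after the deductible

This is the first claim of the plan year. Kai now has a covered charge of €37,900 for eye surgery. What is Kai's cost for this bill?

€14,292.50

The full €4,175 deductible is still open; €4,175 of this bill applies to it.
After the €4,175 deductible portion, €37,900 − €4,175 = €33,725 is subject to coinsurance.
Coinsurance: €33,725 × 30% = €10,117.50.
Member responsibility: €4,175 + €10,117.50 = €14,292.50.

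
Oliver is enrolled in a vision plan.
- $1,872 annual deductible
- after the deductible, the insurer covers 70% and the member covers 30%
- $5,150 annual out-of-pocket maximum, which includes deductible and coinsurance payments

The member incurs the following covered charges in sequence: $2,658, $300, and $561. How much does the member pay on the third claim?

Bill 1, $2,658: $1,872 to deductible, leaving $786; member's 30% is $235.80. Cost to member: $2,107.80. OOP to date $2,107.80.
Bill 2, $300: deductible already satisfied, so member's share is 30% × $300 = $90. Cost to member: $90. OOP to date $2,197.80.
Bill 3, $561: 30% coinsurance on $561 = $168.30. Cost to member: $168.30. OOP to date $2,366.10.

$168.30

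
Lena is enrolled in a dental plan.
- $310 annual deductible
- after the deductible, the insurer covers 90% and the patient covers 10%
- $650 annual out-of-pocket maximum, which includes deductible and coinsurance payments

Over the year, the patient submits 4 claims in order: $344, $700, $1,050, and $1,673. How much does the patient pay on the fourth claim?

$161.60

Bill 1, $344: deductible takes $310, $34 remains; coinsurance $34 × 10% = $3.40. Cost to patient: $313.40. OOP to date $313.40.
Bill 2, $700: 10% coinsurance on $700 = $70. Patient pays $70; OOP now $383.40.
Bill 3, $1,050: deductible met; 10% of $1,050 = $105. Cost to patient: $105. OOP to date $488.40.
Bill 4, $1,673: deductible already satisfied, so patient's share is 10% × $1,673 = $167.30. OOP would hit $655.70 > $650, so the cap limits the patient to $650 − $488.40 = $161.60.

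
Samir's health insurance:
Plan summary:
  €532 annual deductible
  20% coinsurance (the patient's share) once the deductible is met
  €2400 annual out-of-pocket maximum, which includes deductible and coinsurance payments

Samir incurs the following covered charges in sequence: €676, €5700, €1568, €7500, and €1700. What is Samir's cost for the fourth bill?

€385.60

#1 (€676): €532 to deductible, leaving €144; coinsurance €144 × 20% = €28.80. Patient pays €560.80; OOP now €560.80.
#2 (€5700): deductible already satisfied, so patient's share is 20% × €5700 = €1140. Patient owes €1140 (running OOP €1700.80).
#3 (€1568): deductible met; 20% of €1568 = €313.60. Patient owes €313.60 (running OOP €2014.40).
#4 (€7500): deductible already satisfied, so patient's share is 20% × €7500 = €1500. Adding that to €2014.40 gives €3514.40, past the €2400 cap; patient pays only €2400 − €2014.40 = €385.60.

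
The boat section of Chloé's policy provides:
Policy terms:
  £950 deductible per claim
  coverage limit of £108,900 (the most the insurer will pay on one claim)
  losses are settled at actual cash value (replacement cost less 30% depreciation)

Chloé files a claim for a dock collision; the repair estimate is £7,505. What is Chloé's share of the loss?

At 30% depreciation, ACV = £7,505 − £2,251.50 = £5,253.50.
Subtract the deductible: £5,253.50 − £950 = £4,303.50.
That's under the £108,900 cap, so the insurer reimburses the full £4,303.50.
Out of pocket: £7,505 − £4,303.50 = £3,201.50.

£3,201.50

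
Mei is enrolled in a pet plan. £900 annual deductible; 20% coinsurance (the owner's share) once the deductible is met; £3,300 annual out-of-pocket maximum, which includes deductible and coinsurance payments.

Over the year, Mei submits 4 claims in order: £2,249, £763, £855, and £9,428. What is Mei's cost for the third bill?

Bill 1, £2,249: £900 finishes the deductible; £1,349 goes to coinsurance; 20% of £1,349 = £269.80. Owner pays £1,169.80; OOP now £1,169.80.
Bill 2, £763: deductible already satisfied, so owner's share is 20% × £763 = £152.60. Cost to owner: £152.60. OOP to date £1,322.40.
Bill 3, £855: deductible met; 20% of £855 = £171. Owner pays £171; OOP now £1,493.40.

£171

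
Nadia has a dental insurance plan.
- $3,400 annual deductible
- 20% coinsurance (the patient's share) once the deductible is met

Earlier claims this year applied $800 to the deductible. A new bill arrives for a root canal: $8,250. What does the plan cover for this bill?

Deductible still to meet: $3,400 − $800 = $2,600.
The remaining $5,650 (= $8,250 − $2,600) moves to coinsurance.
Coinsurance: $5,650 × 20% = $1,130.
Patient responsibility: $2,600 + $1,130 = $3,730.
Insurer pays the balance: $8,250 − $3,730 = $4,520.

$4,520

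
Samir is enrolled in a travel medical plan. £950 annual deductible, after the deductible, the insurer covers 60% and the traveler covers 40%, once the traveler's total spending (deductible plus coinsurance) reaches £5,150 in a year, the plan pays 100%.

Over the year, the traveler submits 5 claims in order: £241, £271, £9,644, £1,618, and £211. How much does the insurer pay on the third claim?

£5,523.60

Claim 1 (£241): fully absorbed by the deductible. Cost to traveler: £241. OOP to date £241. Insurer: £241 − £241 = £0.
Claim 2 (£271): entire amount goes to the deductible. Traveler pays £271; OOP now £512. Insurer: £271 − £271 = £0.
Claim 3 (£9,644): £438 to deductible, leaving £9,206; traveler's 40% is £3,682.40. Cost to traveler: £4,120.40. OOP to date £4,632.40. Insurer: £9,644 − £4,120.40 = £5,523.60.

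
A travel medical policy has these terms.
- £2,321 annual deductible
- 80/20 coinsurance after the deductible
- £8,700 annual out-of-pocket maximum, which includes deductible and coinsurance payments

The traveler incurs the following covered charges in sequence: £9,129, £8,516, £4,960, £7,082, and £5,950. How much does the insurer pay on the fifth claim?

£5,044.20

Claim 1 (£9,129): £2,321 finishes the deductible; £6,808 goes to coinsurance; traveler's 20% is £1,361.60. Traveler owes £3,682.60 (running OOP £3,682.60). Insurer: £9,129 − £3,682.60 = £5,446.40.
Claim 2 (£8,516): 20% coinsurance on £8,516 = £1,703.20. Traveler pays £1,703.20; OOP now £5,385.80. Plan pays £8,516 − £1,703.20 = £6,812.80.
Claim 3 (£4,960): deductible already satisfied, so traveler's share is 20% × £4,960 = £992. Traveler owes £992 (running OOP £6,377.80). Plan pays £4,960 − £992 = £3,968.
Claim 4 (£7,082): 20% coinsurance on £7,082 = £1,416.40. Cost to traveler: £1,416.40. OOP to date £7,794.20. Insurer: £7,082 − £1,416.40 = £5,665.60.
Claim 5 (£5,950): 20% coinsurance on £5,950 = £1,190. OOP would hit £8,984.20 > £8,700, so the cap limits the traveler to £8,700 − £7,794.20 = £905.80. Insurer: £5,950 − £905.80 = £5,044.20.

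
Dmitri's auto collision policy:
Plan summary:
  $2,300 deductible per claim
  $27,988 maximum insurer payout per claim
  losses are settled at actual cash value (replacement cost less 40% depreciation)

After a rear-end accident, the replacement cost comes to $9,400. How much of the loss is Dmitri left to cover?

At 40% depreciation, ACV = $9,400 − $3,760 = $5,640.
Less the $2,300 deductible: $5,640 − $2,300 = $3,340.
$3,340 is within the $27,988 limit, so the insurer pays $3,340.
Out of pocket: $9,400 − $3,340 = $6,060.

$6,060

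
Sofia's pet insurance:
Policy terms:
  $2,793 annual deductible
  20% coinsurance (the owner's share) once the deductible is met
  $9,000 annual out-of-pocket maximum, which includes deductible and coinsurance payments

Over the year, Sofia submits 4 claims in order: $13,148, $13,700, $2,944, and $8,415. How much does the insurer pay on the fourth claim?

Claim 1 ($13,148): $2,793 finishes the deductible; $10,355 goes to coinsurance; owner's 20% is $2,071. Owner owes $4,864 (running OOP $4,864). Insurer: $13,148 − $4,864 = $8,284.
Claim 2 ($13,700): 20% coinsurance on $13,700 = $2,740. Cost to owner: $2,740. OOP to date $7,604. Insurer: $13,700 − $2,740 = $10,960.
Claim 3 ($2,944): deductible met; 20% of $2,944 = $588.80. Owner pays $588.80; OOP now $8,192.80. Insurer: $2,944 − $588.80 = $2,355.20.
Claim 4 ($8,415): deductible already satisfied, so owner's share is 20% × $8,415 = $1,683. Adding that to $8,192.80 gives $9,875.80, past the $9,000 cap; owner pays only $9,000 − $8,192.80 = $807.20. Plan pays $8,415 − $807.20 = $7,607.80.

$7,607.80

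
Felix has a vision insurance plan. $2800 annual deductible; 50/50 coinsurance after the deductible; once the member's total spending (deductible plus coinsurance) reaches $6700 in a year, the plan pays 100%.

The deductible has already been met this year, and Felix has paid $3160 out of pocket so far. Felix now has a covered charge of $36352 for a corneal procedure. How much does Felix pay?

$3540

With the deductible met, the entire $36352 is subject to coinsurance.
Coinsurance: $36352 × 50% = $18176.
Year-to-date out-of-pocket would reach $3160 + $18176 = $21336, above the $6700 maximum, so the member pays only $6700 − $3160 = $3540.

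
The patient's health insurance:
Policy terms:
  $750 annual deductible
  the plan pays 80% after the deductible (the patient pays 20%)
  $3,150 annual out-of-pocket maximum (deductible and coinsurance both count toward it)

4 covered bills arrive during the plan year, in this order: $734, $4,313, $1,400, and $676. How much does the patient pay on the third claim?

#1 ($734): entire amount goes to the deductible. Cost to patient: $734. OOP to date $734.
#2 ($4,313): $16 finishes the deductible; $4,297 goes to coinsurance; patient's 20% is $859.40. Patient pays $875.40; OOP now $1,609.40.
#3 ($1,400): deductible met; 20% of $1,400 = $280. Patient owes $280 (running OOP $1,889.40).

$280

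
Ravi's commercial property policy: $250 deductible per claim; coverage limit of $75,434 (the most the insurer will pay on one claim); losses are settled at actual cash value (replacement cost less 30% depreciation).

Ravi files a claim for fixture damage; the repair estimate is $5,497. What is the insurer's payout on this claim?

Actual cash value after 30% depreciation: $5,497 × 70% = $3,847.90.
Subtract the deductible: $3,847.90 − $250 = $3,597.90.
$3,597.90 is within the $75,434 limit, so the insurer pays $3,597.90.

$3,597.90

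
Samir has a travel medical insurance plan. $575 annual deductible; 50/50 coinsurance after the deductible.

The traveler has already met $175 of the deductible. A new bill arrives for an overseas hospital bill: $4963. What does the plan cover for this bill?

Deductible still to meet: $575 − $175 = $400.
The remaining $4563 (= $4963 − $400) moves to coinsurance.
50% of $4563 = $2281.50 falls to the traveler.
So the traveler owes $400 + $2281.50 = $2681.50.
The plan picks up $4963 − $2681.50 = $2281.50.

$2281.50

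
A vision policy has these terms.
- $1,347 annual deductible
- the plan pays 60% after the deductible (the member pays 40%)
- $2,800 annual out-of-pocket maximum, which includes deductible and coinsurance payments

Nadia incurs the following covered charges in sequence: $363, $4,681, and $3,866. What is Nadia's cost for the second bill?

$2,437

Bill 1, $363: all of it applies to the deductible. Member owes $363 (running OOP $363).
Bill 2, $4,681: $984 to deductible, leaving $3,697; coinsurance $3,697 × 40% = $1,478.80. Deductible plus coinsurance: $984 + $1,478.80 = $2,462.80. OOP would hit $2,825.80 > $2,800, so the cap limits the member to $2,800 − $363 = $2,437.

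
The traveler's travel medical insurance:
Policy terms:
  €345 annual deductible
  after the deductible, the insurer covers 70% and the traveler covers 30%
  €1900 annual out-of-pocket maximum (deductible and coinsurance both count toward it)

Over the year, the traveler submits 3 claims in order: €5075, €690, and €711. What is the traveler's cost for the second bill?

Bill 1, €5075: deductible takes €345, €4730 remains; coinsurance €4730 × 30% = €1419. Cost to traveler: €1764. OOP to date €1764.
Bill 2, €690: 30% coinsurance on €690 = €207. Adding that to €1764 gives €1971, past the €1900 cap; traveler pays only €1900 − €1764 = €136.

€136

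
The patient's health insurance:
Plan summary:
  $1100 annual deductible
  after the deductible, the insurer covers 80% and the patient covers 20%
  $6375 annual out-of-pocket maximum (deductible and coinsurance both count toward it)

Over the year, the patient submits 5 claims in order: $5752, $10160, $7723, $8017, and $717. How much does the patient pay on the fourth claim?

#1 ($5752): $1100 to deductible, leaving $4652; 20% of $4652 = $930.40. Cost to patient: $2030.40. OOP to date $2030.40.
#2 ($10160): deductible already satisfied, so patient's share is 20% × $10160 = $2032. Cost to patient: $2032. OOP to date $4062.40.
#3 ($7723): 20% coinsurance on $7723 = $1544.60. Patient owes $1544.60 (running OOP $5607).
#4 ($8017): 20% coinsurance on $8017 = $1603.40. Adding that to $5607 gives $7210.40, past the $6375 cap; patient pays only $6375 − $5607 = $768.

$768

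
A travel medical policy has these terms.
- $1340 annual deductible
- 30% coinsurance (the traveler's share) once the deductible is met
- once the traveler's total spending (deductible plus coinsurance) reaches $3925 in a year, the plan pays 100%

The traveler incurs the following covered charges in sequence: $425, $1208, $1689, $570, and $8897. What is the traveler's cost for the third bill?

Claim 1 — $425: entire amount goes to the deductible. Traveler owes $425 (running OOP $425).
Claim 2 — $1208: deductible takes $915, $293 remains; coinsurance $293 × 30% = $87.90. Traveler pays $1002.90; OOP now $1427.90.
Claim 3 — $1689: deductible already satisfied, so traveler's share is 30% × $1689 = $506.70. Cost to traveler: $506.70. OOP to date $1934.60.

$506.70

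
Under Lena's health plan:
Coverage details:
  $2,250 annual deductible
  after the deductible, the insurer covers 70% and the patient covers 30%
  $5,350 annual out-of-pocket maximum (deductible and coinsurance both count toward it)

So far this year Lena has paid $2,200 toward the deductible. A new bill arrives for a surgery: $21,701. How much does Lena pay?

$3,150

$2,200 of the $2,250 deductible is already met, leaving $50.
After the $50 deductible portion, $21,701 − $50 = $21,651 is subject to coinsurance.
Coinsurance: $21,651 × 30% = $6,495.30.
That puts the patient's cost at $50 + $6,495.30 = $6,545.30 before any cap.
Year-to-date out-of-pocket would reach $2,200 + $6,545.30 = $8,745.30, above the $5,350 maximum, so the patient pays only $5,350 − $2,200 = $3,150.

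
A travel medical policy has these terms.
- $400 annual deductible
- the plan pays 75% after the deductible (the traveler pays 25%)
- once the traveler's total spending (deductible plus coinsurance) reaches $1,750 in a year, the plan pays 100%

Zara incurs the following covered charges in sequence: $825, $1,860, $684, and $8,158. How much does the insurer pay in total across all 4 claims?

$9,777

Claim 1 — $825: deductible takes $400, $425 remains; coinsurance $425 × 25% = $106.25. Traveler owes $506.25 (running OOP $506.25). Insurer: $825 − $506.25 = $318.75.
Claim 2 — $1,860: 25% coinsurance on $1,860 = $465. Traveler pays $465; OOP now $971.25. Insurer: $1,860 − $465 = $1,395.
Claim 3 — $684: 25% coinsurance on $684 = $171. Traveler owes $171 (running OOP $1,142.25). Insurer: $684 − $171 = $513.
Claim 4 — $8,158: deductible already satisfied, so traveler's share is 25% × $8,158 = $2,039.50. That would push OOP to $3,181.75, over the $1,750 cap, so traveler pays $1,750 − $1,142.25 = $607.75. Insurer: $8,158 − $607.75 = $7,550.25.
Insurer total = bills − traveler's total = $11,527 − $1,750 = $9,777.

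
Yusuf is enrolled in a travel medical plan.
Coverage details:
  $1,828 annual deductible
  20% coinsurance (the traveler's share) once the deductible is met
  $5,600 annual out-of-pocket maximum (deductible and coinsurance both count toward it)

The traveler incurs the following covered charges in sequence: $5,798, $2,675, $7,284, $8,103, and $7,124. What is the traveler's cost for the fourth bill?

#1 ($5,798): $1,828 finishes the deductible; $3,970 goes to coinsurance; 20% of $3,970 = $794. Cost to traveler: $2,622. OOP to date $2,622.
#2 ($2,675): 20% coinsurance on $2,675 = $535. Traveler owes $535 (running OOP $3,157).
#3 ($7,284): 20% coinsurance on $7,284 = $1,456.80. Traveler owes $1,456.80 (running OOP $4,613.80).
#4 ($8,103): 20% coinsurance on $8,103 = $1,620.60. That would push OOP to $6,234.40, over the $5,600 cap, so traveler pays $5,600 − $4,613.80 = $986.20.

$986.20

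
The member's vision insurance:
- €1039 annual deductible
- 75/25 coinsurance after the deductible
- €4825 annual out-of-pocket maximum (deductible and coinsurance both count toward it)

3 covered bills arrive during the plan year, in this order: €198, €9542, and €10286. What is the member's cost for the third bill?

€1610.75

Claim 1 (€198): fully absorbed by the deductible. Member pays €198; OOP now €198.
Claim 2 (€9542): €841 to deductible, leaving €8701; member's 25% is €2175.25. Cost to member: €3016.25. OOP to date €3214.25.
Claim 3 (€10286): deductible met; 25% of €10286 = €2571.50. Adding that to €3214.25 gives €5785.75, past the €4825 cap; member pays only €4825 − €3214.25 = €1610.75.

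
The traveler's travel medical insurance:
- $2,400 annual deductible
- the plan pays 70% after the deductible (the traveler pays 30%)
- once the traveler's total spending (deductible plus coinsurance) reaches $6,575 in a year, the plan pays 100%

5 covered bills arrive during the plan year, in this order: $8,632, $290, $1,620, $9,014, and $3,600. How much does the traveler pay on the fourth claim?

$1,732.40

#1 ($8,632): $2,400 to deductible, leaving $6,232; traveler's 30% is $1,869.60. Traveler owes $4,269.60 (running OOP $4,269.60).
#2 ($290): deductible met; 30% of $290 = $87. Traveler owes $87 (running OOP $4,356.60).
#3 ($1,620): deductible met; 30% of $1,620 = $486. Traveler pays $486; OOP now $4,842.60.
#4 ($9,014): deductible already satisfied, so traveler's share is 30% × $9,014 = $2,704.20. OOP would hit $7,546.80 > $6,575, so the cap limits the traveler to $6,575 − $4,842.60 = $1,732.40.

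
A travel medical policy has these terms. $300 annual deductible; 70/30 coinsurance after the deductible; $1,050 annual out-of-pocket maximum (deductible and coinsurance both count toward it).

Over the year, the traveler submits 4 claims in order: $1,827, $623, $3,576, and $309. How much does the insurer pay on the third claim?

$3,471

Bill 1, $1,827: deductible takes $300, $1,527 remains; 30% of $1,527 = $458.10. Cost to traveler: $758.10. OOP to date $758.10. Plan pays $1,827 − $758.10 = $1,068.90.
Bill 2, $623: 30% coinsurance on $623 = $186.90. Traveler pays $186.90; OOP now $945. Insurer: $623 − $186.90 = $436.10.
Bill 3, $3,576: 30% coinsurance on $3,576 = $1,072.80. OOP would hit $2,017.80 > $1,050, so the cap limits the traveler to $1,050 − $945 = $105. Insurer: $3,576 − $105 = $3,471.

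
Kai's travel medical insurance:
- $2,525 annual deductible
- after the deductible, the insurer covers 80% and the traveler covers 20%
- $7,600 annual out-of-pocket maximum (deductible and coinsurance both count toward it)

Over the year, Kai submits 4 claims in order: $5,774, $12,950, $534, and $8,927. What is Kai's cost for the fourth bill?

Bill 1, $5,774: $2,525 finishes the deductible; $3,249 goes to coinsurance; 20% of $3,249 = $649.80. Cost to traveler: $3,174.80. OOP to date $3,174.80.
Bill 2, $12,950: 20% coinsurance on $12,950 = $2,590. Cost to traveler: $2,590. OOP to date $5,764.80.
Bill 3, $534: deductible met; 20% of $534 = $106.80. Cost to traveler: $106.80. OOP to date $5,871.60.
Bill 4, $8,927: deductible met; 20% of $8,927 = $1,785.40. That would push OOP to $7,657, over the $7,600 cap, so traveler pays $7,600 − $5,871.60 = $1,728.40.

$1,728.40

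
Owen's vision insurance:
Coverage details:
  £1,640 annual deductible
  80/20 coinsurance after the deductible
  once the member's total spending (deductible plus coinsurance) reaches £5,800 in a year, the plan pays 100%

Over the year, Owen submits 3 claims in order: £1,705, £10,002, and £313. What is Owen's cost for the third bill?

£62.60

#1 (£1,705): £1,640 to deductible, leaving £65; coinsurance £65 × 20% = £13. Member pays £1,653; OOP now £1,653.
#2 (£10,002): deductible already satisfied, so member's share is 20% × £10,002 = £2,000.40. Cost to member: £2,000.40. OOP to date £3,653.40.
#3 (£313): deductible already satisfied, so member's share is 20% × £313 = £62.60. Cost to member: £62.60. OOP to date £3,716.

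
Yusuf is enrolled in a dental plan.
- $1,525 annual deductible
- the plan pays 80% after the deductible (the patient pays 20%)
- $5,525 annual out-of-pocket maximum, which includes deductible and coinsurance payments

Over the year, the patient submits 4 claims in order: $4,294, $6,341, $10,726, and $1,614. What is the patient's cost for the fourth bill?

Claim 1 ($4,294): deductible takes $1,525, $2,769 remains; coinsurance $2,769 × 20% = $553.80. Cost to patient: $2,078.80. OOP to date $2,078.80.
Claim 2 ($6,341): deductible met; 20% of $6,341 = $1,268.20. Patient owes $1,268.20 (running OOP $3,347).
Claim 3 ($10,726): deductible met; 20% of $10,726 = $2,145.20. Cost to patient: $2,145.20. OOP to date $5,492.20.
Claim 4 ($1,614): deductible met; 20% of $1,614 = $322.80. Adding that to $5,492.20 gives $5,815, past the $5,525 cap; patient pays only $5,525 − $5,492.20 = $32.80.

$32.80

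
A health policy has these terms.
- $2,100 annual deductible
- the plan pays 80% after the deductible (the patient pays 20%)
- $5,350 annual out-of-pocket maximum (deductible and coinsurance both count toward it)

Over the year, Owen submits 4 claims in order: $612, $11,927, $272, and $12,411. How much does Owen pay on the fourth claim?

$1,107.80

Claim 1 — $612: all of it applies to the deductible. Patient owes $612 (running OOP $612).
Claim 2 — $11,927: $1,488 to deductible, leaving $10,439; patient's 20% is $2,087.80. Patient pays $3,575.80; OOP now $4,187.80.
Claim 3 — $272: 20% coinsurance on $272 = $54.40. Patient pays $54.40; OOP now $4,242.20.
Claim 4 — $12,411: 20% coinsurance on $12,411 = $2,482.20. That would push OOP to $6,724.40, over the $5,350 cap, so patient pays $5,350 − $4,242.20 = $1,107.80.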